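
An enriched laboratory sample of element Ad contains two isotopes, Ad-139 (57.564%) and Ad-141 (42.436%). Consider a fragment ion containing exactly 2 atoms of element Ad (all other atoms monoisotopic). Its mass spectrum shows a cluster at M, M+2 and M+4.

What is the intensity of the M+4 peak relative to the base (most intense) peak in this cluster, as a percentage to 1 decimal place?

Term probabilities: M 0.3314, M+2 0.4886, M+4 0.1801. Base peak = M+2.
P(M+2) = C(2,1) × 0.57564^1 × 0.42436^1 = 2 × 0.57564 × 0.42436 = 0.488557 (base)
P(M+4) = C(2,2) × 0.57564^0 × 0.42436^2 = 1 × 1.0000 × 0.18008141 = 0.180081
Relative intensity = 0.180081 / 0.488557 × 100 = 36.9

36.9%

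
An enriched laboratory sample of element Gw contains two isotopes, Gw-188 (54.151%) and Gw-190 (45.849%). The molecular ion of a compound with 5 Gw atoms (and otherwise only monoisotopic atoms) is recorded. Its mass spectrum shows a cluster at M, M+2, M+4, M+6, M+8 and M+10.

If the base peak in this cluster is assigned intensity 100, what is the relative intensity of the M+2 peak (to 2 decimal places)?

Binomial terms of (0.54151 + 0.45849)^5: M 0.0466, M+2 0.1971, M+4 0.3338, M+6 0.2826, M+8 0.1196, M+10 0.0203 → M+4 is the base peak.
P(M+4) = C(5,2) × 0.54151^3 × 0.45849^2 = 10 × 0.15878865 × 0.21021308 = 0.333795 (base)
P(M+2) = C(5,1) × 0.54151^4 × 0.45849^1 = 5 × 0.08598564 × 0.45849 = 0.197118
Relative intensity = 0.197118 / 0.333795 × 100 = 59.05

59.05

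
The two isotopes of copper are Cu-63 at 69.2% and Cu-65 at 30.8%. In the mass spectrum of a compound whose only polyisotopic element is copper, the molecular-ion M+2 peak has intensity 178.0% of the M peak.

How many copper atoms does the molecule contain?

4

With n Cu atoms, P(M+2)/P(M) = C(n,1)·p^(n−1)q / p^n = n·q/p = n · 0.308/0.692.
n = 1.780 × 0.692/0.308 = 4.00 ≈ 4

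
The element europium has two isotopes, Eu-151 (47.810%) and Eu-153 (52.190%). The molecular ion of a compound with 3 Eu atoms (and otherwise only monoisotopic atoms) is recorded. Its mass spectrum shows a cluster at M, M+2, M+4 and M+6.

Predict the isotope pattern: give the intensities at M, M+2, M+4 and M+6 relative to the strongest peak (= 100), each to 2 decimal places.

Each Eu atom is independently Eu-151 (p = 0.47810) or Eu-153 (q = 0.52190); the cluster is the binomial expansion (p + q)^3.
P(M) = 0.47810^3 = 0.109284
P(M+2) = 3 × 0.47810^2 × 0.52190^1 = 0.357887
P(M+4) = 3 × 0.47810^1 × 0.52190^2 = 0.390674
P(M+6) = 0.52190^3 = 0.142155
The M+4 peak is largest (0.390674); scaling to 100 gives 27.97 : 91.61 : 100.00 : 36.39.

27.97 : 91.61 : 100.00 : 36.39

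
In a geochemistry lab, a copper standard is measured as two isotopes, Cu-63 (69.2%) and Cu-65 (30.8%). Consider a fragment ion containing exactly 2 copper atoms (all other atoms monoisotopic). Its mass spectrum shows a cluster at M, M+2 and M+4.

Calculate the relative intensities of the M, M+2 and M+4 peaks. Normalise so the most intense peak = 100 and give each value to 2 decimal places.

The 2 Cu atoms are independent, so intensities follow the terms of (0.692 + 0.308)^2.
P(M) = 0.692^2 = 0.478864
P(M+2) = 2 × 0.692^1 × 0.308^1 = 0.426272
P(M+4) = 0.308^2 = 0.094864
The M peak is largest (0.478864); scaling to 100 gives 100.00 : 89.02 : 19.81.

100.00 : 89.02 : 19.81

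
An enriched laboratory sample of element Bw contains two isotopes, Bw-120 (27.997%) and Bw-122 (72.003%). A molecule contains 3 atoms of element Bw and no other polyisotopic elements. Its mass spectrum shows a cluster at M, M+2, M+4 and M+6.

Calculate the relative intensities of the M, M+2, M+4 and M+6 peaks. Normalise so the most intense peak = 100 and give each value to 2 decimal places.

Expanding (0.27997 + 0.72003)^3:
P(M) = 0.27997^3 = 0.021945
P(M+2) = 3 × 0.27997^2 × 0.72003^1 = 0.169315
P(M+4) = 3 × 0.27997^1 × 0.72003^2 = 0.435446
P(M+6) = 0.72003^3 = 0.373295
The M+4 peak is largest (0.435446); scaling to 100 gives 5.04 : 38.88 : 100.00 : 85.73.

5.04 : 38.88 : 100.00 : 85.73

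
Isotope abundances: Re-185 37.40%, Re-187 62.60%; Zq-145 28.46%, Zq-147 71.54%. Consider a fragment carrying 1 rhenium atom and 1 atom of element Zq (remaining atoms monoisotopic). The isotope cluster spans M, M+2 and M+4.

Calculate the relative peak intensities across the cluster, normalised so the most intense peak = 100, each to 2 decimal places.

Rhenium pattern (n=1): 0.3740 : 0.6260
Element Zq pattern (n=1): 0.2846 : 0.7154
Convolve the two distributions (both contribute in 2-u steps):
  M: 0.3740×0.2846 = 0.106440
  M+2: 0.3740×0.7154 + 0.6260×0.2846 = 0.445719
  M+4: 0.6260×0.7154 = 0.447840
Scale to base peak (0.447840) = 100: 23.77 : 99.53 : 100.00

23.77 : 99.53 : 100.00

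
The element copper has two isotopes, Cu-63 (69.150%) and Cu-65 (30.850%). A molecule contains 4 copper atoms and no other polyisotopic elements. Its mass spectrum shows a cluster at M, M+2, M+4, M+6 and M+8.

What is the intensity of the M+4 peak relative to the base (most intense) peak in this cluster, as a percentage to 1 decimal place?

66.9%

(0.69150 + 0.30850)^4 gives M 0.2286, M+2 0.4080, M+4 0.2731, M+6 0.0812, M+8 0.0091; the largest is M+2.
P(M+2) = C(4,1) × 0.69150^3 × 0.30850^1 = 4 × 0.33065611 × 0.3085 = 0.408030 (base)
P(M+4) = C(4,2) × 0.69150^2 × 0.30850^2 = 6 × 0.47817225 × 0.09517225 = 0.273052
Relative intensity = 0.273052 / 0.408030 × 100 = 66.9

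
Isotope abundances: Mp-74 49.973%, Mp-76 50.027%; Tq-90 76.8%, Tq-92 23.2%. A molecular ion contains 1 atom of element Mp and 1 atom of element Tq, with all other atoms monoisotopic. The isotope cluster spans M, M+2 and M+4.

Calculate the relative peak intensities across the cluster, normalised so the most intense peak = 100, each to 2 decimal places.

Element Mp pattern (n=1): 0.49973 : 0.50027
Element Tq pattern (n=1): 0.7680 : 0.2320
Convolve the two distributions (both contribute in 2-u steps):
  M: 0.49973×0.7680 = 0.383793
  M+2: 0.49973×0.2320 + 0.50027×0.7680 = 0.500145
  M+4: 0.50027×0.2320 = 0.116063
Scale to base peak (0.500145) = 100: 76.74 : 100.00 : 23.21

76.74 : 100.00 : 23.21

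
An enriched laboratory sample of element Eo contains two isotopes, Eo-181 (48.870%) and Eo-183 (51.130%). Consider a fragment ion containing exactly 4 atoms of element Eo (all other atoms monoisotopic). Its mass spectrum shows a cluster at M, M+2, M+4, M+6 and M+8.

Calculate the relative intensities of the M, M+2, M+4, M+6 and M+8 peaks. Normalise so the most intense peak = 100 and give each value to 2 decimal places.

Each Eo atom is independently Eo-181 (p = 0.48870) or Eo-183 (q = 0.51130); the cluster is the binomial expansion (p + q)^4.
P(M) = 0.48870^4 = 0.057039
P(M+2) = 4 × 0.48870^3 × 0.51130^1 = 0.238706
P(M+4) = 6 × 0.48870^2 × 0.51130^2 = 0.374617
P(M+6) = 4 × 0.48870^1 × 0.51130^3 = 0.261294
P(M+8) = 0.51130^4 = 0.068344
The M+4 peak is largest (0.374617); scaling to 100 gives 15.23 : 63.72 : 100.00 : 69.75 : 18.24.

15.23 : 63.72 : 100.00 : 69.75 : 18.24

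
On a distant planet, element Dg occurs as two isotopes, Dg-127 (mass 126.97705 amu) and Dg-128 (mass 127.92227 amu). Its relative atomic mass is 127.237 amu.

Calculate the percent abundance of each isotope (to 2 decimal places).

Dg-127: 72.50%, Dg-128: 27.50%

Let x be the fractional abundance of Dg-127; then Dg-128 has abundance 1 − x.
126.97705·x + 127.92227·(1 − x) = 127.237
(126.97705 − 127.92227)·x = 127.237 − 127.92227
x = -0.68527 / -0.94522 = 0.72498 → 72.50% Dg-127, 27.50% Dg-128.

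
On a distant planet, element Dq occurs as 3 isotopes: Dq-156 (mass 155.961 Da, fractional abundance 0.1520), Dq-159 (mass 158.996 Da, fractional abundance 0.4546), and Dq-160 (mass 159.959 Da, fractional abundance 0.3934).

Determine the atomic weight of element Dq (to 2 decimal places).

158.91 Da

Ar = Σ fᵢ·mᵢ = 0.1520 × 155.961 + 0.4546 × 158.996 + 0.3934 × 159.959
= 23.7061 + 72.2796 + 62.9279 = 158.9136 Da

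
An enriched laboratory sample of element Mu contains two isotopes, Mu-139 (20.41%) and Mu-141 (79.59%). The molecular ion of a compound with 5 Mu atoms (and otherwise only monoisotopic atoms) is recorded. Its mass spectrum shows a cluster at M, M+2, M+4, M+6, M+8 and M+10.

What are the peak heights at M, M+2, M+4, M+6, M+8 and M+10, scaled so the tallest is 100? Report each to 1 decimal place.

The 5 Mu atoms are independent, so intensities follow the terms of (0.2041 + 0.7959)^5.
P(M) = 0.2041^5 = 0.000354
P(M+2) = 5 × 0.2041^4 × 0.7959^1 = 0.006906
P(M+4) = 10 × 0.2041^3 × 0.7959^2 = 0.053857
P(M+6) = 10 × 0.2041^2 × 0.7959^3 = 0.210020
P(M+8) = 5 × 0.2041^1 × 0.7959^4 = 0.409494
P(M+10) = 0.7959^5 = 0.319369
The M+8 peak is largest (0.409494); scaling to 100 gives 0.1 : 1.7 : 13.2 : 51.3 : 100.0 : 78.0.

0.1 : 1.7 : 13.2 : 51.3 : 100.0 : 78.0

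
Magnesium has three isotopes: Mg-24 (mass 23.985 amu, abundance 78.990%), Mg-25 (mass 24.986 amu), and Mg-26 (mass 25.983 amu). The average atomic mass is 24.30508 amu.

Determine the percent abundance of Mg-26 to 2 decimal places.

The remaining 21.010% is split between Mg-25 (fraction x) and Mg-26 (fraction 0.21010 − x).
Substituting: 24.986x + 25.983(0.21010 − x) = 5.3593285
(24.986 − 25.983)x = -0.0996998  ⇒  x = 0.10000, y = 0.11010
Mg-25: 10.00%, Mg-26: 11.01%.

11.01%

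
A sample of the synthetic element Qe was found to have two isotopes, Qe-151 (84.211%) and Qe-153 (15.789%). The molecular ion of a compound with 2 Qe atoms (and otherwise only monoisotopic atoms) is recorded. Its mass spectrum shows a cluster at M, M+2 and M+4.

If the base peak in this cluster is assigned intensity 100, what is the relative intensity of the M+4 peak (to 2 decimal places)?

Binomial terms of (0.84211 + 0.15789)^2: M 0.7091, M+2 0.2659, M+4 0.0249 → M is the base peak.
P(M) = C(2,0) × 0.84211^2 × 0.15789^0 = 1 × 0.70914925 × 1.0000 = 0.709149 (base)
P(M+4) = C(2,2) × 0.84211^0 × 0.15789^2 = 1 × 1.0000 × 0.02492925 = 0.024929
Relative intensity = 0.024929 / 0.709149 × 100 = 3.52

3.52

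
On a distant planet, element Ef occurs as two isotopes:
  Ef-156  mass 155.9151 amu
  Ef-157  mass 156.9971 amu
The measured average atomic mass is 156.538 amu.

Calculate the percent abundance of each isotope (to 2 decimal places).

With x = fraction of Ef-156 (so Ef-157 is 1 − x):
155.9151·x + 156.9971·(1 − x) = 156.538
(155.9151 − 156.9971)·x = 156.538 − 156.9971
x = -0.4591 / -1.0820 = 0.42431 → 42.43% Ef-156, 57.57% Ef-157.

Ef-156: 42.43%, Ef-157: 57.57%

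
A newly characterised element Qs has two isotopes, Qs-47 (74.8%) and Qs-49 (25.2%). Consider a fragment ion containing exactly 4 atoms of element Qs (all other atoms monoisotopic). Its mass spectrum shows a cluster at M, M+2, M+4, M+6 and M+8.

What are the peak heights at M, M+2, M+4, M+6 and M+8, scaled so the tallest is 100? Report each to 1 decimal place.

Expanding (0.748 + 0.252)^4:
P(M) = 0.748^4 = 0.313045
P(M+2) = 4 × 0.748^3 × 0.252^1 = 0.421857
P(M+4) = 6 × 0.748^2 × 0.252^2 = 0.213184
P(M+6) = 4 × 0.748^1 × 0.252^3 = 0.047881
P(M+8) = 0.252^4 = 0.004033
The M+2 peak is largest (0.421857); scaling to 100 gives 74.2 : 100.0 : 50.5 : 11.4 : 1.0.

74.2 : 100.0 : 50.5 : 11.4 : 1.0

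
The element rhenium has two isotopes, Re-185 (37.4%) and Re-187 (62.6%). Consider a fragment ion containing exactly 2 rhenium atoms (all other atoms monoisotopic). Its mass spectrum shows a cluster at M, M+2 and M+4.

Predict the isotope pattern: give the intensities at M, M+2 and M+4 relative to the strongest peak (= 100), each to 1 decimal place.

29.9 : 100.0 : 83.7

The 2 Re atoms are independent, so intensities follow the terms of (0.374 + 0.626)^2.
P(M) = 0.374^2 = 0.139876
P(M+2) = 2 × 0.374^1 × 0.626^1 = 0.468248
P(M+4) = 0.626^2 = 0.391876
The M+2 peak is largest (0.468248); scaling to 100 gives 29.9 : 100.0 : 83.7.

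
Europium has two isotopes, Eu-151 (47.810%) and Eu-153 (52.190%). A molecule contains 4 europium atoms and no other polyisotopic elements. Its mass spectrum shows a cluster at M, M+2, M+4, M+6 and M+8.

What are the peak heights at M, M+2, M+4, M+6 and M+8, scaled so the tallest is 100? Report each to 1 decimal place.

The 4 Eu atoms are independent, so intensities follow the terms of (0.47810 + 0.52190)^4.
P(M) = 0.47810^4 = 0.052249
P(M+2) = 4 × 0.47810^3 × 0.52190^1 = 0.228141
P(M+4) = 6 × 0.47810^2 × 0.52190^2 = 0.373563
P(M+6) = 4 × 0.47810^1 × 0.52190^3 = 0.271857
P(M+8) = 0.52190^4 = 0.074191
The M+4 peak is largest (0.373563); scaling to 100 gives 14.0 : 61.1 : 100.0 : 72.8 : 19.9.

14.0 : 61.1 : 100.0 : 72.8 : 19.9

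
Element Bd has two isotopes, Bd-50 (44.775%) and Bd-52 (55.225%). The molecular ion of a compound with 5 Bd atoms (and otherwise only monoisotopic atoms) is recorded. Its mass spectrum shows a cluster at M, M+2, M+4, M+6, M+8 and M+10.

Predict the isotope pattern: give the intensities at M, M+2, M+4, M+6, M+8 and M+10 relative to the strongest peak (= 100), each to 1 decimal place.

5.3 : 32.9 : 81.1 : 100.0 : 61.7 : 15.2

The 5 Bd atoms are independent, so intensities follow the terms of (0.44775 + 0.55225)^5.
P(M) = 0.44775^5 = 0.017996
P(M+2) = 5 × 0.44775^4 × 0.55225^1 = 0.110981
P(M+4) = 10 × 0.44775^3 × 0.55225^2 = 0.273765
P(M+6) = 10 × 0.44775^2 × 0.55225^3 = 0.337659
P(M+8) = 5 × 0.44775^1 × 0.55225^4 = 0.208232
P(M+10) = 0.55225^5 = 0.051366
The M+6 peak is largest (0.337659); scaling to 100 gives 5.3 : 32.9 : 81.1 : 100.0 : 61.7 : 15.2.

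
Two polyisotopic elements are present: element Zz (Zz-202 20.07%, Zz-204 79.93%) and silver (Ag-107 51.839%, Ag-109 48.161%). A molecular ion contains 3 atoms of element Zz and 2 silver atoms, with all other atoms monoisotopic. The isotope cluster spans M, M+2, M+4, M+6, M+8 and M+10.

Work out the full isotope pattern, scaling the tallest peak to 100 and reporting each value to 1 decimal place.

Element Zz pattern (n=3): 0.00808429 : 0.09658859 : 0.38466994 : 0.51065718
Silver pattern (n=2): 0.26872819 : 0.49932362 : 0.23194819
Convolve the two distributions (both contribute in 2-u steps):
  M: 0.00808429×0.26872819 = 0.002172
  M+2: 0.00808429×0.49932362 + 0.09658859×0.26872819 = 0.029993
  M+4: 0.00808429×0.23194819 + 0.09658859×0.49932362 + 0.38466994×0.26872819 = 0.153476
  M+6: 0.09658859×0.23194819 + 0.38466994×0.49932362 + 0.51065718×0.26872819 = 0.351706
  M+8: 0.38466994×0.23194819 + 0.51065718×0.49932362 = 0.344207
  M+10: 0.51065718×0.23194819 = 0.118446
Scale to base peak (0.351706) = 100: 0.6 : 8.5 : 43.6 : 100.0 : 97.9 : 33.7

0.6 : 8.5 : 43.6 : 100.0 : 97.9 : 33.7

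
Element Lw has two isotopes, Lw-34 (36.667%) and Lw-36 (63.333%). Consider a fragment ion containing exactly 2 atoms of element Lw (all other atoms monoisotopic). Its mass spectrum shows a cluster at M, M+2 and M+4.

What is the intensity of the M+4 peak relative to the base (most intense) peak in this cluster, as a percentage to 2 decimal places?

86.36%

Binomial terms of (0.36667 + 0.63333)^2: M 0.1344, M+2 0.4644, M+4 0.4011 → M+2 is the base peak.
P(M+2) = C(2,1) × 0.36667^1 × 0.63333^1 = 2 × 0.36667 × 0.63333 = 0.464446 (base)
P(M+4) = C(2,2) × 0.36667^0 × 0.63333^2 = 1 × 1.0000 × 0.40110689 = 0.401107
Relative intensity = 0.401107 / 0.464446 × 100 = 86.36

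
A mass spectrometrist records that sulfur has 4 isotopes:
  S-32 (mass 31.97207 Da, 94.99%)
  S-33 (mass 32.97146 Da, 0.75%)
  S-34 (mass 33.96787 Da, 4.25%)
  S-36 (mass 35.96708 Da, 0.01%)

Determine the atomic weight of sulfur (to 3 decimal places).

32.065 Da

Ar = Σ fᵢ·mᵢ = 0.9499 × 31.97207 + 0.0075 × 32.97146 + 0.0425 × 33.96787 + 0.0001 × 35.96708
= 30.370269 + 0.247286 + 1.443634 + 0.003597 = 32.064786 Da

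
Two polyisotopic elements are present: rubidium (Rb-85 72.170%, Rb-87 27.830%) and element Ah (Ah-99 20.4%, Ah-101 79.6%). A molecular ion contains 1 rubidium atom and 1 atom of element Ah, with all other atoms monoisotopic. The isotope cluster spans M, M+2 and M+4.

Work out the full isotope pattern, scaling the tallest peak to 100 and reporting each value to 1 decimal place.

23.3 : 100.0 : 35.1

Rubidium pattern (n=1): 0.7217 : 0.2783
Element Ah pattern (n=1): 0.2040 : 0.7960
Convolve the two distributions (both contribute in 2-u steps):
  M: 0.7217×0.2040 = 0.147227
  M+2: 0.7217×0.7960 + 0.2783×0.2040 = 0.631246
  M+4: 0.2783×0.7960 = 0.221527
Scale to base peak (0.631246) = 100: 23.3 : 100.0 : 35.1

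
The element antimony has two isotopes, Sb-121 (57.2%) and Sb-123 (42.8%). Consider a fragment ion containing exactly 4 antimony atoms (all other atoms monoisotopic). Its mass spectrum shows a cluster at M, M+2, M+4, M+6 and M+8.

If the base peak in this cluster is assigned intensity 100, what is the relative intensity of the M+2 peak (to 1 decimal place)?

(0.572 + 0.428)^4 gives M 0.1070, M+2 0.3204, M+4 0.3596, M+6 0.1794, M+8 0.0336; the largest is M+4.
P(M+4) = C(4,2) × 0.572^2 × 0.428^2 = 6 × 0.327184 × 0.183184 = 0.359609 (base)
P(M+2) = C(4,1) × 0.572^3 × 0.428^1 = 4 × 0.18714925 × 0.4280 = 0.320400
Relative intensity = 0.320400 / 0.359609 × 100 = 89.1

89.1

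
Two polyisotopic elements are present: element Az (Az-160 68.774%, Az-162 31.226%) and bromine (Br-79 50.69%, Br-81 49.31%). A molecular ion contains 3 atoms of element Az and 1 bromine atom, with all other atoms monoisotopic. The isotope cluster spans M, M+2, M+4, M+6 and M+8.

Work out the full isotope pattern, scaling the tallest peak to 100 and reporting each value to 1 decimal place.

Element Az pattern (n=3): 0.3252916 : 0.44308411 : 0.20117696 : 0.03044732
Bromine pattern (n=1): 0.5069 : 0.4931
Convolve the two distributions (both contribute in 2-u steps):
  M: 0.3252916×0.5069 = 0.164890
  M+2: 0.3252916×0.4931 + 0.44308411×0.5069 = 0.385001
  M+4: 0.44308411×0.4931 + 0.20117696×0.5069 = 0.320461
  M+6: 0.20117696×0.4931 + 0.03044732×0.5069 = 0.114634
  M+8: 0.03044732×0.4931 = 0.015014
Scale to base peak (0.385001) = 100: 42.8 : 100.0 : 83.2 : 29.8 : 3.9

42.8 : 100.0 : 83.2 : 29.8 : 3.9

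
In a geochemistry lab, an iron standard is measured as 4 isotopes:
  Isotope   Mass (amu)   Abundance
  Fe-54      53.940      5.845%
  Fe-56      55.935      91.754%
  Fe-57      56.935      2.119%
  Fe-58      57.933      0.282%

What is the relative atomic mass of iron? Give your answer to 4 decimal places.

55.8452 amu

Average mass = Σ (abundance × isotope mass) = 0.05845 × 53.940 + 0.91754 × 55.935 + 0.02119 × 56.935 + 0.00282 × 57.933
= 3.15279 + 51.32260 + 1.20645 + 0.16337 = 55.84521 amu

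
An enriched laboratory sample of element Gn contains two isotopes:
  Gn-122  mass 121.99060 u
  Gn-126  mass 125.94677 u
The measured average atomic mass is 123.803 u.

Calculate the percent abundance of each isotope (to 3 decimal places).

Gn-122: 54.188%, Gn-126: 45.812%

Writing the weighted mean with unknown fraction x of Gn-122:
121.99060·x + 125.94677·(1 − x) = 123.803
(121.99060 − 125.94677)·x = 123.803 − 125.94677
x = -2.14377 / -3.95617 = 0.54188 → 54.188% Gn-122, 45.812% Gn-126.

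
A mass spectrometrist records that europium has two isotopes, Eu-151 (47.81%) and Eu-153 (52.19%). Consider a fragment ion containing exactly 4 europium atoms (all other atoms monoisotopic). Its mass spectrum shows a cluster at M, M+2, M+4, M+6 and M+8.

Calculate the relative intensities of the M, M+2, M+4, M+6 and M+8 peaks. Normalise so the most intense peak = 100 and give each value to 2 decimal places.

Expanding (0.4781 + 0.5219)^4:
P(M) = 0.4781^4 = 0.052249
P(M+2) = 4 × 0.4781^3 × 0.5219^1 = 0.228141
P(M+4) = 6 × 0.4781^2 × 0.5219^2 = 0.373563
P(M+6) = 4 × 0.4781^1 × 0.5219^3 = 0.271857
P(M+8) = 0.5219^4 = 0.074191
The M+4 peak is largest (0.373563); scaling to 100 gives 13.99 : 61.07 : 100.00 : 72.77 : 19.86.

13.99 : 61.07 : 100.00 : 72.77 : 19.86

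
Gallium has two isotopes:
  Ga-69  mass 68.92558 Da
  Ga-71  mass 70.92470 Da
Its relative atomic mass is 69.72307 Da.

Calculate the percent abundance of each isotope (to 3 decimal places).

Let x be the fractional abundance of Ga-69; then Ga-71 has abundance 1 − x.
68.92558·x + 70.92470·(1 − x) = 69.72307
(68.92558 − 70.92470)·x = 69.72307 − 70.92470
x = -1.20163 / -1.99912 = 0.60108 → 60.108% Ga-69, 39.892% Ga-71.

Ga-69: 60.108%, Ga-71: 39.892%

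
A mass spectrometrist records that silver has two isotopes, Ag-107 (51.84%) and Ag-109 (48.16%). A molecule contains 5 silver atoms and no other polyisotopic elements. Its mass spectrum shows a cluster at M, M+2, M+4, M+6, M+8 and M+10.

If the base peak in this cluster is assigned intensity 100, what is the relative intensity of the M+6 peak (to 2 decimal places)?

(0.5184 + 0.4816)^5 gives M 0.0374, M+2 0.1739, M+4 0.3231, M+6 0.3002, M+8 0.1394, M+10 0.0259; the largest is M+4.
P(M+4) = C(5,2) × 0.5184^3 × 0.4816^2 = 10 × 0.13931407 × 0.23193856 = 0.323123 (base)
P(M+6) = C(5,3) × 0.5184^2 × 0.4816^3 = 10 × 0.26873856 × 0.11170161 = 0.300185
Relative intensity = 0.300185 / 0.323123 × 100 = 92.90

92.90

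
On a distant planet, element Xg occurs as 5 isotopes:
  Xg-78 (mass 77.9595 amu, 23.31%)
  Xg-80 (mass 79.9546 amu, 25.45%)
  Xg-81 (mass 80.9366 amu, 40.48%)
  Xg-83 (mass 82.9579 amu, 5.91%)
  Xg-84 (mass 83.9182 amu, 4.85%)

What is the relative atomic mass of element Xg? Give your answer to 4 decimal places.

Ar = Σ fᵢ·mᵢ = 0.2331 × 77.9595 + 0.2545 × 79.9546 + 0.4048 × 80.9366 + 0.0591 × 82.9579 + 0.0485 × 83.9182
= 18.17236 + 20.34845 + 32.76314 + 4.90281 + 4.07003 = 80.25679 amu

80.2568 amu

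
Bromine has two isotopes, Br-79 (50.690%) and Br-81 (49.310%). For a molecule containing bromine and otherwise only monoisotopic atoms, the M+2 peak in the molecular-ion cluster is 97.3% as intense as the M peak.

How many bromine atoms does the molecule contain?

The M+2/M ratio from n Br atoms is n · q/p = n · 0.49310/0.50690.
n = 0.973 × 0.50690/0.49310 = 1.00 ≈ 1

1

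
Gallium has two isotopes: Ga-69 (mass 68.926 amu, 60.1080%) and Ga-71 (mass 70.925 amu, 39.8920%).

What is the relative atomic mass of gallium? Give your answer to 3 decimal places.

69.723 amu

Ar = Σ fᵢ·mᵢ = 0.601080 × 68.926 + 0.398920 × 70.925
= 41.4300 + 28.2934 = 69.7234 amu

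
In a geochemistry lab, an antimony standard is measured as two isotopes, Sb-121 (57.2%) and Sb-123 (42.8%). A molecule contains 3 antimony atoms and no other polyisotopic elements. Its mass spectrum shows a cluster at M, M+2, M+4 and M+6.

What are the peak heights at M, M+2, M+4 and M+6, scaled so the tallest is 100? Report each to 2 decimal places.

Each Sb atom is independently Sb-121 (p = 0.572) or Sb-123 (q = 0.428); the cluster is the binomial expansion (p + q)^3.
P(M) = 0.572^3 = 0.187149
P(M+2) = 3 × 0.572^2 × 0.428^1 = 0.420104
P(M+4) = 3 × 0.572^1 × 0.428^2 = 0.314344
P(M+6) = 0.428^3 = 0.078403
The M+2 peak is largest (0.420104); scaling to 100 gives 44.55 : 100.00 : 74.83 : 18.66.

44.55 : 100.00 : 74.83 : 18.66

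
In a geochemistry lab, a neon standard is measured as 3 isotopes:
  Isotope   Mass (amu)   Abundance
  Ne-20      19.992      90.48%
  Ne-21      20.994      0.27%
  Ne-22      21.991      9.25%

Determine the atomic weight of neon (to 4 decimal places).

20.1796 amu

Ar = Σ fᵢ·mᵢ = 0.9048 × 19.992 + 0.0027 × 20.994 + 0.0925 × 21.991
= 18.08876 + 0.05668 + 2.03417 = 20.17961 amu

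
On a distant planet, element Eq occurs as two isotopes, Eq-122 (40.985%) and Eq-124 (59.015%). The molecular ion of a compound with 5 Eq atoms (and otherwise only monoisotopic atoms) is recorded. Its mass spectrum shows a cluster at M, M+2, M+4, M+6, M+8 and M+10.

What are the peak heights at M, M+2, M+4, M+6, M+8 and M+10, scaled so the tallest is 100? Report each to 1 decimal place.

3.3 : 24.1 : 69.4 : 100.0 : 72.0 : 20.7

Each Eq atom is independently Eq-122 (p = 0.40985) or Eq-124 (q = 0.59015); the cluster is the binomial expansion (p + q)^5.
P(M) = 0.40985^5 = 0.011564
P(M+2) = 5 × 0.40985^4 × 0.59015^1 = 0.083259
P(M+4) = 10 × 0.40985^3 × 0.59015^2 = 0.239773
P(M+6) = 10 × 0.40985^2 × 0.59015^3 = 0.345253
P(M+8) = 5 × 0.40985^1 × 0.59015^4 = 0.248568
P(M+10) = 0.59015^5 = 0.071583
The M+6 peak is largest (0.345253); scaling to 100 gives 3.3 : 24.1 : 69.4 : 100.0 : 72.0 : 20.7.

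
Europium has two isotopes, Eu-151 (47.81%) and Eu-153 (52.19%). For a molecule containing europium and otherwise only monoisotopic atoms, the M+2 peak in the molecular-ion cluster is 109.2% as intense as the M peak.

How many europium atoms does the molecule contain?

1

For n independent Eu atoms, I(M+2)/I(M) = n · (abundance Eu-153) / (abundance Eu-151) = n · 0.5219/0.4781.
n = 1.092 × 0.4781/0.5219 = 1.00 ≈ 1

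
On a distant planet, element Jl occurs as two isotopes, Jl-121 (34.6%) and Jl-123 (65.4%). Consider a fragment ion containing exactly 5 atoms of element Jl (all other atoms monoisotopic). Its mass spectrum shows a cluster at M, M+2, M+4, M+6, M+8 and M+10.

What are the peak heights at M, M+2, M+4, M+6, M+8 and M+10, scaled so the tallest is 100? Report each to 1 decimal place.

Expanding (0.346 + 0.654)^5:
P(M) = 0.346^5 = 0.004959
P(M+2) = 5 × 0.346^4 × 0.654^1 = 0.046865
P(M+4) = 10 × 0.346^3 × 0.654^2 = 0.177167
P(M+6) = 10 × 0.346^2 × 0.654^3 = 0.334877
P(M+8) = 5 × 0.346^1 × 0.654^4 = 0.316488
P(M+10) = 0.654^5 = 0.119643
The M+6 peak is largest (0.334877); scaling to 100 gives 1.5 : 14.0 : 52.9 : 100.0 : 94.5 : 35.7.

1.5 : 14.0 : 52.9 : 100.0 : 94.5 : 35.7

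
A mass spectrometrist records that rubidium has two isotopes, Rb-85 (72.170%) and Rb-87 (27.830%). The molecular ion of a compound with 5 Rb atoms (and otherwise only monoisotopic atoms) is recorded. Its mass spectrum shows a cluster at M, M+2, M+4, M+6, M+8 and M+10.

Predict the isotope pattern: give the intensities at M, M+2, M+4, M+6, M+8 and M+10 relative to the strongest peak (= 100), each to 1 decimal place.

Expanding (0.72170 + 0.27830)^5:
P(M) = 0.72170^5 = 0.195787
P(M+2) = 5 × 0.72170^4 × 0.27830^1 = 0.377494
P(M+4) = 10 × 0.72170^3 × 0.27830^2 = 0.291136
P(M+6) = 10 × 0.72170^2 × 0.27830^3 = 0.112267
P(M+8) = 5 × 0.72170^1 × 0.27830^4 = 0.021646
P(M+10) = 0.27830^5 = 0.001669
The M+2 peak is largest (0.377494); scaling to 100 gives 51.9 : 100.0 : 77.1 : 29.7 : 5.7 : 0.4.

51.9 : 100.0 : 77.1 : 29.7 : 5.7 : 0.4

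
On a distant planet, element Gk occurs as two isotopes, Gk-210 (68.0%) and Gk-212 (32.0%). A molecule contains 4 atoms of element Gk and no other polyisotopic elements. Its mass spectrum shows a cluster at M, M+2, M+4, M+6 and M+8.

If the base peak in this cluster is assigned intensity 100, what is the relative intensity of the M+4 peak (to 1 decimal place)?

70.6

(0.680 + 0.320)^4 gives M 0.2138, M+2 0.4025, M+4 0.2841, M+6 0.0891, M+8 0.0105; the largest is M+2.
P(M+2) = C(4,1) × 0.680^3 × 0.320^1 = 4 × 0.314432 × 0.3200 = 0.402473 (base)
P(M+4) = C(4,2) × 0.680^2 × 0.320^2 = 6 × 0.4624 × 0.1024 = 0.284099
Relative intensity = 0.284099 / 0.402473 × 100 = 70.6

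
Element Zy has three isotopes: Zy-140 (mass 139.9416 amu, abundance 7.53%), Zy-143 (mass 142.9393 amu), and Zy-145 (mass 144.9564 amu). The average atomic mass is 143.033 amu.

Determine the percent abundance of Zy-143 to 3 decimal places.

Let x and y be the fractions of Zy-143 and Zy-145. Then x + y = 1 − 0.0753 = 0.9247 and 142.9393x + 144.9564y = 143.033 − 0.0753×139.9416 = 132.49539752.
Substituting: 142.9393x + 144.9564(0.9247 − x) = 132.49539752
(142.9393 − 144.9564)x = -1.54578556  ⇒  x = 0.76634, y = 0.15836
Zy-143: 76.634%, Zy-145: 15.836%.

76.634%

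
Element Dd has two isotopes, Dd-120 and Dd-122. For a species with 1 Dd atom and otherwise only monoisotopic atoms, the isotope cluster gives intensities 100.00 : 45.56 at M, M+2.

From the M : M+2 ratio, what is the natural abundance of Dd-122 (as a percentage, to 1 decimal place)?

31.3%

Write p for the Dd-120 fraction. I(M+2)/I(M) = [C(1,1)·p^0·(1−p)] / p^1 = 1·(1−p)/p = 45.56/100.00 = 0.4556
(1−p)/p = 0.4556/1 = 0.4556  ⇒  p = 1/(1 + 0.4556) = 0.6870
Dd-120: 68.7%, Dd-122: 31.3%.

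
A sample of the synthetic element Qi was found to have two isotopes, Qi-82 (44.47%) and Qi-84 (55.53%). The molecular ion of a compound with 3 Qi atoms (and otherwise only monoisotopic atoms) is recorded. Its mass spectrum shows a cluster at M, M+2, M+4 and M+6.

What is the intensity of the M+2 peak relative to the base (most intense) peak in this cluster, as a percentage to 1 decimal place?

Binomial terms of (0.4447 + 0.5553)^3: M 0.0879, M+2 0.3294, M+4 0.4114, M+6 0.1712 → M+4 is the base peak.
P(M+4) = C(3,2) × 0.4447^1 × 0.5553^2 = 3 × 0.4447 × 0.30835809 = 0.411381 (base)
P(M+2) = C(3,1) × 0.4447^2 × 0.5553^1 = 3 × 0.19775809 × 0.5553 = 0.329445
Relative intensity = 0.329445 / 0.411381 × 100 = 80.1

80.1%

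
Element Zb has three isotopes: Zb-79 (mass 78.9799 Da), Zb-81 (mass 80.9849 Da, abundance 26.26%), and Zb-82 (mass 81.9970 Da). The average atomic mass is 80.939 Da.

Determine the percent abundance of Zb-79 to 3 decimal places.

26.258%

The remaining 73.74% is split between Zb-79 (fraction x) and Zb-82 (fraction 0.7374 − x).
Substituting: 78.9799x + 81.9970(0.7374 − x) = 59.67236526
(78.9799 − 81.9970)x = -0.79222254  ⇒  x = 0.26258, y = 0.47482
Zb-79: 26.258%, Zb-82: 47.482%.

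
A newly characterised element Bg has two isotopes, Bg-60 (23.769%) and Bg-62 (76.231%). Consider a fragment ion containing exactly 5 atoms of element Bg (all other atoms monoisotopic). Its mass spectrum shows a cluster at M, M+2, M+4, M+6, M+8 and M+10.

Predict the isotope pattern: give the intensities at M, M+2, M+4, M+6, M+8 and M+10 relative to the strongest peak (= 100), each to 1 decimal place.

0.2 : 3.0 : 19.4 : 62.4 : 100.0 : 64.1

Expanding (0.23769 + 0.76231)^5:
P(M) = 0.23769^5 = 0.000759
P(M+2) = 5 × 0.23769^4 × 0.76231^1 = 0.012166
P(M+4) = 10 × 0.23769^3 × 0.76231^2 = 0.078036
P(M+6) = 10 × 0.23769^2 × 0.76231^3 = 0.250275
P(M+8) = 5 × 0.23769^1 × 0.76231^4 = 0.401335
P(M+10) = 0.76231^5 = 0.257429
The M+8 peak is largest (0.401335); scaling to 100 gives 0.2 : 3.0 : 19.4 : 62.4 : 100.0 : 64.1.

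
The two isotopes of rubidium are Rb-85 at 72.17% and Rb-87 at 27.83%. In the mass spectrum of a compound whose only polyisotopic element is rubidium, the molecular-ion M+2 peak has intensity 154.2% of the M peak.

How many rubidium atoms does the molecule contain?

4

For n independent Rb atoms, I(M+2)/I(M) = n · (abundance Rb-87) / (abundance Rb-85) = n · 0.2783/0.7217.
n = 1.542 × 0.7217/0.2783 = 4.00 ≈ 4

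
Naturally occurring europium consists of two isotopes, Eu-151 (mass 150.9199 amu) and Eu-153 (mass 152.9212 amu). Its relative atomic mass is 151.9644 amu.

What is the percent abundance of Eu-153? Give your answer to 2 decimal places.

52.19%

Writing the weighted mean with unknown fraction x of Eu-151:
150.9199·x + 152.9212·(1 − x) = 151.9644
(150.9199 − 152.9212)·x = 151.9644 − 152.9212
x = -0.9568 / -2.0013 = 0.47809 → 47.81% Eu-151, 52.19% Eu-153.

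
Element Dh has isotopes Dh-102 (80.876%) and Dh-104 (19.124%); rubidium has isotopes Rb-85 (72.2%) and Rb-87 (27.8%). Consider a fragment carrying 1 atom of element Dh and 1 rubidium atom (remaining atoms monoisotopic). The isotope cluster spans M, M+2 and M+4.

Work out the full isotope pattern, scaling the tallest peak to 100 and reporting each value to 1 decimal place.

100.0 : 62.2 : 9.1

Element Dh pattern (n=1): 0.80876 : 0.19124
Rubidium pattern (n=1): 0.7220 : 0.2780
Convolve the two distributions (both contribute in 2-u steps):
  M: 0.80876×0.7220 = 0.583925
  M+2: 0.80876×0.2780 + 0.19124×0.7220 = 0.362911
  M+4: 0.19124×0.2780 = 0.053165
Scale to base peak (0.583925) = 100: 100.0 : 62.2 : 9.1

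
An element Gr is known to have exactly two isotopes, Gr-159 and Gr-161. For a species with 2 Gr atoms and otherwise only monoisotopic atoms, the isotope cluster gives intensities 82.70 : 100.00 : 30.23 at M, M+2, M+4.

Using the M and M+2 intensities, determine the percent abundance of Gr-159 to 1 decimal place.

Write p for the Gr-159 fraction. I(M+2)/I(M) = [C(2,1)·p^1·(1−p)] / p^2 = 2·(1−p)/p = 100.00/82.70 = 1.2092
(1−p)/p = 1.2092/2 = 0.6046  ⇒  p = 1/(1 + 0.6046) = 0.6232
Gr-159: 62.3%, Gr-161: 37.7%.

62.3%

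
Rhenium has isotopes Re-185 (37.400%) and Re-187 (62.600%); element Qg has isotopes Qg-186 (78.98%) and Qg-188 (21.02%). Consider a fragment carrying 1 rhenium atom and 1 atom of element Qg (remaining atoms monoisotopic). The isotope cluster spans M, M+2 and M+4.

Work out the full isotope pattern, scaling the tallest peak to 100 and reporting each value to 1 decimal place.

51.5 : 100.0 : 23.0

Rhenium pattern (n=1): 0.3740 : 0.6260
Element Qg pattern (n=1): 0.7898 : 0.2102
Convolve the two distributions (both contribute in 2-u steps):
  M: 0.3740×0.7898 = 0.295385
  M+2: 0.3740×0.2102 + 0.6260×0.7898 = 0.573030
  M+4: 0.6260×0.2102 = 0.131585
Scale to base peak (0.573030) = 100: 51.5 : 100.0 : 23.0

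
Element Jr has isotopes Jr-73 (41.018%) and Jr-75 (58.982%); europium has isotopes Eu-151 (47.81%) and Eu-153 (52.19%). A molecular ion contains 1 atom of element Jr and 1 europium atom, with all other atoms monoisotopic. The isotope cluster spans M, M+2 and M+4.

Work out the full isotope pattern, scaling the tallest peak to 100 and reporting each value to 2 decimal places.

Element Jr pattern (n=1): 0.41018 : 0.58982
Europium pattern (n=1): 0.4781 : 0.5219
Convolve the two distributions (both contribute in 2-u steps):
  M: 0.41018×0.4781 = 0.196107
  M+2: 0.41018×0.5219 + 0.58982×0.4781 = 0.496066
  M+4: 0.58982×0.5219 = 0.307827
Scale to base peak (0.496066) = 100: 39.53 : 100.00 : 62.05

39.53 : 100.00 : 62.05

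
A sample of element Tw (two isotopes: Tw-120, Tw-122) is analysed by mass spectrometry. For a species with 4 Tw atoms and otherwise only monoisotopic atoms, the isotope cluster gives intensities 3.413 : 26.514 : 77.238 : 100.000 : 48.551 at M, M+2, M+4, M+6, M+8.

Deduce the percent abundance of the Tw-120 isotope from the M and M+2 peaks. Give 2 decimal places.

If p is the fraction of Tw that is Tw-120, then I(M+2)/I(M) = [C(4,1)·p^3·(1−p)] / p^4 = 4·(1−p)/p = 26.514/3.413 = 7.7685
(1−p)/p = 7.7685/4 = 1.9421  ⇒  p = 1/(1 + 1.9421) = 0.3399
Tw-120: 33.99%, Tw-122: 66.01%.

33.99%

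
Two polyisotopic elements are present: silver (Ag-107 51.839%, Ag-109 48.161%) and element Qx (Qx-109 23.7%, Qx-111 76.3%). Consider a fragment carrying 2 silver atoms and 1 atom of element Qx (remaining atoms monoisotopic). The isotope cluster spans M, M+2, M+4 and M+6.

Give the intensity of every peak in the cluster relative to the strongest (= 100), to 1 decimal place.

Silver pattern (n=2): 0.26872819 : 0.49932362 : 0.23194819
Element Qx pattern (n=1): 0.2370 : 0.7630
Convolve the two distributions (both contribute in 2-u steps):
  M: 0.26872819×0.2370 = 0.063689
  M+2: 0.26872819×0.7630 + 0.49932362×0.2370 = 0.323379
  M+4: 0.49932362×0.7630 + 0.23194819×0.2370 = 0.435956
  M+6: 0.23194819×0.7630 = 0.176976
Scale to base peak (0.435956) = 100: 14.6 : 74.2 : 100.0 : 40.6

14.6 : 74.2 : 100.0 : 40.6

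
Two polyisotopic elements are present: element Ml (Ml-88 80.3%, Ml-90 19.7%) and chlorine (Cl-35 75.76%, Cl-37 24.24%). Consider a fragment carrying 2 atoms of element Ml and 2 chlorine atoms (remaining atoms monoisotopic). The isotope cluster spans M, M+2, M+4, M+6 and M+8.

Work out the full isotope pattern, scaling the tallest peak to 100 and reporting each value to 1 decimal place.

Element Ml pattern (n=2): 0.644809 : 0.316382 : 0.038809
Chlorine pattern (n=2): 0.57395776 : 0.36728448 : 0.05875776
Convolve the two distributions (both contribute in 2-u steps):
  M: 0.644809×0.57395776 = 0.370093
  M+2: 0.644809×0.36728448 + 0.316382×0.57395776 = 0.418418
  M+4: 0.644809×0.05875776 + 0.316382×0.36728448 + 0.038809×0.57395776 = 0.176364
  M+6: 0.316382×0.05875776 + 0.038809×0.36728448 = 0.032844
  M+8: 0.038809×0.05875776 = 0.002280
Scale to base peak (0.418418) = 100: 88.5 : 100.0 : 42.2 : 7.8 : 0.5

88.5 : 100.0 : 42.2 : 7.8 : 0.5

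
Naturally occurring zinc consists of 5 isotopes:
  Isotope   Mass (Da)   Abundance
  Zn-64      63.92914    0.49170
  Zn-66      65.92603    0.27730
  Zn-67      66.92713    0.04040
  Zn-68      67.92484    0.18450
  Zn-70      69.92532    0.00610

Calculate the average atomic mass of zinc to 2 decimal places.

65.38 Da

Average mass = Σ (abundance × isotope mass) = 0.49170 × 63.92914 + 0.27730 × 65.92603 + 0.04040 × 66.92713 + 0.18450 × 67.92484 + 0.00610 × 69.92532
= 31.433958 + 18.281288 + 2.703856 + 12.532133 + 0.426544 = 65.377779 Da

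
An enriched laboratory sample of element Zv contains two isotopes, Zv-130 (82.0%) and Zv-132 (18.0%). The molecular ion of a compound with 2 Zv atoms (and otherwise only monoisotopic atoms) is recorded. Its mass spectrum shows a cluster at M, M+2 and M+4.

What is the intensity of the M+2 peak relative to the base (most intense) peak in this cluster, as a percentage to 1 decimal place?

Binomial terms of (0.820 + 0.180)^2: M 0.6724, M+2 0.2952, M+4 0.0324 → M is the base peak.
P(M) = C(2,0) × 0.820^2 × 0.180^0 = 1 × 0.6724 × 1.0000 = 0.672400 (base)
P(M+2) = C(2,1) × 0.820^1 × 0.180^1 = 2 × 0.8200 × 0.1800 = 0.295200
Relative intensity = 0.295200 / 0.672400 × 100 = 43.9

43.9%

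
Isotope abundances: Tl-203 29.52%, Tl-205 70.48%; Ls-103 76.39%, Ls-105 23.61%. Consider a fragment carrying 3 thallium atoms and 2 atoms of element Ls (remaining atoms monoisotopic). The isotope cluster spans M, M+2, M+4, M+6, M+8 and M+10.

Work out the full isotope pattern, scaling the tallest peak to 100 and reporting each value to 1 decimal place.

4.0 : 31.3 : 87.0 : 100.0 : 40.4 : 5.2

Thallium pattern (n=3): 0.02572463 : 0.18425524 : 0.43991564 : 0.35010449
Element Ls pattern (n=2): 0.58354321 : 0.36071358 : 0.05574321
Convolve the two distributions (both contribute in 2-u steps):
  M: 0.02572463×0.58354321 = 0.015011
  M+2: 0.02572463×0.36071358 + 0.18425524×0.58354321 = 0.116800
  M+4: 0.02572463×0.05574321 + 0.18425524×0.36071358 + 0.43991564×0.58354321 = 0.324607
  M+6: 0.18425524×0.05574321 + 0.43991564×0.36071358 + 0.35010449×0.58354321 = 0.373256
  M+8: 0.43991564×0.05574321 + 0.35010449×0.36071358 = 0.150810
  M+10: 0.35010449×0.05574321 = 0.019516
Scale to base peak (0.373256) = 100: 4.0 : 31.3 : 87.0 : 100.0 : 40.4 : 5.2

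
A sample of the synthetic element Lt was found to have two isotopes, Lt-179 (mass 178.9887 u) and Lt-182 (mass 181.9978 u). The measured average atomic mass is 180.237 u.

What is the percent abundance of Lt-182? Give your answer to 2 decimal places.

With x = fraction of Lt-179 (so Lt-182 is 1 − x):
178.9887·x + 181.9978·(1 − x) = 180.237
(178.9887 − 181.9978)·x = 180.237 − 181.9978
x = -1.7608 / -3.0091 = 0.58516 → 58.52% Lt-179, 41.48% Lt-182.

41.48%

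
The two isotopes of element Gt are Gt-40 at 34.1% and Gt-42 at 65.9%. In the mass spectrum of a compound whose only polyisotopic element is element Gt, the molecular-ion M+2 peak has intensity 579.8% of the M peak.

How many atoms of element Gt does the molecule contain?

The M+2/M ratio from n Gt atoms is n · q/p = n · 0.659/0.341.
n = 5.798 × 0.341/0.659 = 3.00 ≈ 3

3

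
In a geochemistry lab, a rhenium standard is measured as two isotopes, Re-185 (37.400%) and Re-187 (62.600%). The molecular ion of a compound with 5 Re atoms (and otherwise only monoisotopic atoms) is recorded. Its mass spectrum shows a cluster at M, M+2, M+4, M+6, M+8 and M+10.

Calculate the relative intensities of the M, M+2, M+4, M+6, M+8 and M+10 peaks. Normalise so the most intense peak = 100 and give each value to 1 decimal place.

Each Re atom is independently Re-185 (p = 0.37400) or Re-187 (q = 0.62600); the cluster is the binomial expansion (p + q)^5.
P(M) = 0.37400^5 = 0.007317
P(M+2) = 5 × 0.37400^4 × 0.62600^1 = 0.061239
P(M+4) = 10 × 0.37400^3 × 0.62600^2 = 0.205005
P(M+6) = 10 × 0.37400^2 × 0.62600^3 = 0.343136
P(M+8) = 5 × 0.37400^1 × 0.62600^4 = 0.287170
P(M+10) = 0.62600^5 = 0.096133
The M+6 peak is largest (0.343136); scaling to 100 gives 2.1 : 17.8 : 59.7 : 100.0 : 83.7 : 28.0.

2.1 : 17.8 : 59.7 : 100.0 : 83.7 : 28.0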